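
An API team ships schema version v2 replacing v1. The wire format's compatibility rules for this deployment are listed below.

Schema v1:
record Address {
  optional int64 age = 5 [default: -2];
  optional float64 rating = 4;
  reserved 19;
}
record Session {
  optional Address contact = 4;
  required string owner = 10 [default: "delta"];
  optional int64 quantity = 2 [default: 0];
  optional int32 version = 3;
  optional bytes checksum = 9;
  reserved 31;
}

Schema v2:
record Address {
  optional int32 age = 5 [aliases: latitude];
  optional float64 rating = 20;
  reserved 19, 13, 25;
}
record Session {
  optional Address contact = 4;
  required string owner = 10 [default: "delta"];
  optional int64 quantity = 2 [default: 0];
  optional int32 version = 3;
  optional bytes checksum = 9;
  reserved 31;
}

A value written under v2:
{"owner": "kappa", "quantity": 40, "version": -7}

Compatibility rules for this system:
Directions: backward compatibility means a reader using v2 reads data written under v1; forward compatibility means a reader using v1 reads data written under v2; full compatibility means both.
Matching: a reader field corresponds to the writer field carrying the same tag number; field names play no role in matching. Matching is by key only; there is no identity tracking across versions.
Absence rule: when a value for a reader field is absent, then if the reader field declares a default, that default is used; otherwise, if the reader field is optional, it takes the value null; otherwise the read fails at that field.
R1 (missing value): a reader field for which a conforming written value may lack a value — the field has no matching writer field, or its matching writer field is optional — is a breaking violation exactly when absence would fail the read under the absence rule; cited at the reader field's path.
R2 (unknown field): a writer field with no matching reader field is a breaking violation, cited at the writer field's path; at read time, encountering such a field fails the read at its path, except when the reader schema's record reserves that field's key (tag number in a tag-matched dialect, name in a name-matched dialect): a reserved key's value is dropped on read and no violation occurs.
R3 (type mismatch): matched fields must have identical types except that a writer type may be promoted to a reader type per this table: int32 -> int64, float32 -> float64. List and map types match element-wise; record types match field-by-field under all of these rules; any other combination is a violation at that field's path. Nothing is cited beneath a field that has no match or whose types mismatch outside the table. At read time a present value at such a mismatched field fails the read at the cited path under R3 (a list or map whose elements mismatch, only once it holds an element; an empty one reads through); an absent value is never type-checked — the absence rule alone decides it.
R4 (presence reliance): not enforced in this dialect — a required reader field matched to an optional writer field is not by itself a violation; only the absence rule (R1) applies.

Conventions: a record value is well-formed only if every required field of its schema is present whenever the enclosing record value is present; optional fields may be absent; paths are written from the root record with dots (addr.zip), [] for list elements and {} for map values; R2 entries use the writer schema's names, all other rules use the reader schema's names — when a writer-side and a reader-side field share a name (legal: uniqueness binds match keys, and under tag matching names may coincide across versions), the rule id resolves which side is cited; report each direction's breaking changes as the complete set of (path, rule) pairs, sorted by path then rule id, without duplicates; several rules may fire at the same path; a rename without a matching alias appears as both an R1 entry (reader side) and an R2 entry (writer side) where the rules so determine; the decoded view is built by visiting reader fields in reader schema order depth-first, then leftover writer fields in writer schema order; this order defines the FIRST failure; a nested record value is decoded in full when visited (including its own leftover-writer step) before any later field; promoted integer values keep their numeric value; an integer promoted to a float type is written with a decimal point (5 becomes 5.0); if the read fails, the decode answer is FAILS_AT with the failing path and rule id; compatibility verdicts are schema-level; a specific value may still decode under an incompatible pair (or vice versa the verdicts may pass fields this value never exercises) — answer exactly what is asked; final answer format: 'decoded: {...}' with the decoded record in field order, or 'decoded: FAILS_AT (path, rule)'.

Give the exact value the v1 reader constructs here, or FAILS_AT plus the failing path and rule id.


the writer's type comes first in each Session pair
decode walk for Session under reader schema v1:
  contact := null (missing; optional => null)
  owner := "kappa"
  quantity := 40
  version := -7
  checksum := null (missing; optional => null)
  => decoded: {"contact": null, "owner": "kappa", "quantity": 40, "version": -7, "checksum": null}
the rest of the Session diff is inert for this question:
  field age in record Address: type int64 changed to int32 (its default is dropped) -> affects the rule determinations only; this particular Session value decodes identically
  field rating in record Address: tag 4 changed to 20 -> affects the rule determinations only; this particular Session value decodes identically

decoded: {"contact": null, "owner": "kappa", "quantity": 40, "version": -7, "checksum": null}


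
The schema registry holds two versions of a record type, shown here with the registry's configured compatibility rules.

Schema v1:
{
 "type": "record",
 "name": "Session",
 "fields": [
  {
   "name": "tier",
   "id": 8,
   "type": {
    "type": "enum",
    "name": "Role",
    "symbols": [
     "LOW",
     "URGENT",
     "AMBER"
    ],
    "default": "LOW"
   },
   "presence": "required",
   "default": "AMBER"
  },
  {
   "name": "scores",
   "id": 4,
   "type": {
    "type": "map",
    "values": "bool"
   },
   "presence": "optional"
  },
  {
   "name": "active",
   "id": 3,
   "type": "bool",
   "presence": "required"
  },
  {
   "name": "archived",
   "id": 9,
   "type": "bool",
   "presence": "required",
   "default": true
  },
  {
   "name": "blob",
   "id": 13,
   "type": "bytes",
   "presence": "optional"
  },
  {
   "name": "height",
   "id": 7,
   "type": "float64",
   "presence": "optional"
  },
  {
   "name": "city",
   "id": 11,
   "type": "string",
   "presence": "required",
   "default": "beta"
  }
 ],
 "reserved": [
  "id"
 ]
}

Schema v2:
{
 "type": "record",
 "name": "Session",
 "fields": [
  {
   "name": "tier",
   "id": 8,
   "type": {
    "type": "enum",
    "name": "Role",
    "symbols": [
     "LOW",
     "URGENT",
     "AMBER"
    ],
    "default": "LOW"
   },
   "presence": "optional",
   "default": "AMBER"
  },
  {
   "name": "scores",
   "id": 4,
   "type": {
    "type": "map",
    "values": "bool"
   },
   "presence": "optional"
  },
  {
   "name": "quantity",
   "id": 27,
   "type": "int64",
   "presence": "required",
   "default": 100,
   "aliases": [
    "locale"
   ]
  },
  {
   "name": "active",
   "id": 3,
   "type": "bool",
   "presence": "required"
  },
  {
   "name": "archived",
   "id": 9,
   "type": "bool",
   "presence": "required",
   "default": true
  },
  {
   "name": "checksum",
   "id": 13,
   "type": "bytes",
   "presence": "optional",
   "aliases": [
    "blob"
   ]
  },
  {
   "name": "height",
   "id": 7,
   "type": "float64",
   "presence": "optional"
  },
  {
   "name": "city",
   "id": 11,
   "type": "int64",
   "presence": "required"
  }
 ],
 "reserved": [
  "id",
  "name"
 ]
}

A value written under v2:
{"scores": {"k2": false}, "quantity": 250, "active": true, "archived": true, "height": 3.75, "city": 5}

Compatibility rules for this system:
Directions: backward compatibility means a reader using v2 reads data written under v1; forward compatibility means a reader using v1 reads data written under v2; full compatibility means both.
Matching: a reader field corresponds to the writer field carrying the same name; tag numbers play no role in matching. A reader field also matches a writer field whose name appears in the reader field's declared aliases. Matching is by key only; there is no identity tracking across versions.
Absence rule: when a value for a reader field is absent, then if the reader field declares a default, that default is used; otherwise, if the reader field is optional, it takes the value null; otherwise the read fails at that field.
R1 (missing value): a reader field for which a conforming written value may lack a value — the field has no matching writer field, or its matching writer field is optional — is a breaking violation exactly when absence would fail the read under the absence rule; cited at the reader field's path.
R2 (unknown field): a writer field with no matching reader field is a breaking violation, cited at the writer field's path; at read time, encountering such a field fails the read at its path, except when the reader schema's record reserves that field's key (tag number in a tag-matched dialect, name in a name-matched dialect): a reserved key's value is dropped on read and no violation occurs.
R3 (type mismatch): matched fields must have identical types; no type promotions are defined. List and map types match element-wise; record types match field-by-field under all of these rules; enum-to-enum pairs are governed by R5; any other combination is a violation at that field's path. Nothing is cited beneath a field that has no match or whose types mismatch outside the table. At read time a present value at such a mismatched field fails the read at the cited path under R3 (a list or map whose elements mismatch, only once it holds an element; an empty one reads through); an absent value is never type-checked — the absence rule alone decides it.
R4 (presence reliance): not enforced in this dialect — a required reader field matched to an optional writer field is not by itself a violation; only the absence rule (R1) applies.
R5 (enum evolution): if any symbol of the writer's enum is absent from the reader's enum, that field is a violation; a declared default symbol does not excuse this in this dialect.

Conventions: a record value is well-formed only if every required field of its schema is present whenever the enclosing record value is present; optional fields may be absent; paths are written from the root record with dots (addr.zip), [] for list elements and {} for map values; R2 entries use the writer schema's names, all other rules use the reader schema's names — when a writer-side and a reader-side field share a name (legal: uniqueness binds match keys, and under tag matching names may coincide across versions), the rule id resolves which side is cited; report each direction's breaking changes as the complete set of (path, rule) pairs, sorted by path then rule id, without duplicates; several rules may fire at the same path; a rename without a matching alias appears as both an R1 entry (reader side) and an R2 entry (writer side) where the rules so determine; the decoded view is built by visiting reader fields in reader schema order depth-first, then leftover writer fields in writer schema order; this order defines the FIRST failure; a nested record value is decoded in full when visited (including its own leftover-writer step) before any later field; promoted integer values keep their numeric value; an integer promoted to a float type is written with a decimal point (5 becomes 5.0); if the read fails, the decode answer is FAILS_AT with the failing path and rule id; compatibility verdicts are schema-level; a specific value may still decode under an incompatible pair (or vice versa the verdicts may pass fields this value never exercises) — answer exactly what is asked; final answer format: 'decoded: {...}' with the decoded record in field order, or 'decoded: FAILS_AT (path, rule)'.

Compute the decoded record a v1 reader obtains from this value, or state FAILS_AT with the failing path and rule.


decoded: FAILS_AT (city, R3)

each type pair in Session: writer, then reader
decode (reader v1):
  tier := "AMBER" (missing; default applied)
  scores := {"k2": false}
  active := true
  archived := true
  blob := null (missing; optional => null)
  height := 3.75
  read fails at city under R3
  => FAILS_AT (city, R3)
remaining Session differences; none change what is asked:
  added field quantity to record Session: required int64, tag 27, default 100 (in v2 it sits immediately before active) -> affects the rule determinations only; this particular Session value decodes identically
  field tier in record Session: required changed to optional -> triggers nothing under the printed rules; the Session answer is the same either way
  renamed field blob to checksum in record Session (alias blob declared on the renamed field) -> affects the rule determinations only; this particular Session value decodes identically


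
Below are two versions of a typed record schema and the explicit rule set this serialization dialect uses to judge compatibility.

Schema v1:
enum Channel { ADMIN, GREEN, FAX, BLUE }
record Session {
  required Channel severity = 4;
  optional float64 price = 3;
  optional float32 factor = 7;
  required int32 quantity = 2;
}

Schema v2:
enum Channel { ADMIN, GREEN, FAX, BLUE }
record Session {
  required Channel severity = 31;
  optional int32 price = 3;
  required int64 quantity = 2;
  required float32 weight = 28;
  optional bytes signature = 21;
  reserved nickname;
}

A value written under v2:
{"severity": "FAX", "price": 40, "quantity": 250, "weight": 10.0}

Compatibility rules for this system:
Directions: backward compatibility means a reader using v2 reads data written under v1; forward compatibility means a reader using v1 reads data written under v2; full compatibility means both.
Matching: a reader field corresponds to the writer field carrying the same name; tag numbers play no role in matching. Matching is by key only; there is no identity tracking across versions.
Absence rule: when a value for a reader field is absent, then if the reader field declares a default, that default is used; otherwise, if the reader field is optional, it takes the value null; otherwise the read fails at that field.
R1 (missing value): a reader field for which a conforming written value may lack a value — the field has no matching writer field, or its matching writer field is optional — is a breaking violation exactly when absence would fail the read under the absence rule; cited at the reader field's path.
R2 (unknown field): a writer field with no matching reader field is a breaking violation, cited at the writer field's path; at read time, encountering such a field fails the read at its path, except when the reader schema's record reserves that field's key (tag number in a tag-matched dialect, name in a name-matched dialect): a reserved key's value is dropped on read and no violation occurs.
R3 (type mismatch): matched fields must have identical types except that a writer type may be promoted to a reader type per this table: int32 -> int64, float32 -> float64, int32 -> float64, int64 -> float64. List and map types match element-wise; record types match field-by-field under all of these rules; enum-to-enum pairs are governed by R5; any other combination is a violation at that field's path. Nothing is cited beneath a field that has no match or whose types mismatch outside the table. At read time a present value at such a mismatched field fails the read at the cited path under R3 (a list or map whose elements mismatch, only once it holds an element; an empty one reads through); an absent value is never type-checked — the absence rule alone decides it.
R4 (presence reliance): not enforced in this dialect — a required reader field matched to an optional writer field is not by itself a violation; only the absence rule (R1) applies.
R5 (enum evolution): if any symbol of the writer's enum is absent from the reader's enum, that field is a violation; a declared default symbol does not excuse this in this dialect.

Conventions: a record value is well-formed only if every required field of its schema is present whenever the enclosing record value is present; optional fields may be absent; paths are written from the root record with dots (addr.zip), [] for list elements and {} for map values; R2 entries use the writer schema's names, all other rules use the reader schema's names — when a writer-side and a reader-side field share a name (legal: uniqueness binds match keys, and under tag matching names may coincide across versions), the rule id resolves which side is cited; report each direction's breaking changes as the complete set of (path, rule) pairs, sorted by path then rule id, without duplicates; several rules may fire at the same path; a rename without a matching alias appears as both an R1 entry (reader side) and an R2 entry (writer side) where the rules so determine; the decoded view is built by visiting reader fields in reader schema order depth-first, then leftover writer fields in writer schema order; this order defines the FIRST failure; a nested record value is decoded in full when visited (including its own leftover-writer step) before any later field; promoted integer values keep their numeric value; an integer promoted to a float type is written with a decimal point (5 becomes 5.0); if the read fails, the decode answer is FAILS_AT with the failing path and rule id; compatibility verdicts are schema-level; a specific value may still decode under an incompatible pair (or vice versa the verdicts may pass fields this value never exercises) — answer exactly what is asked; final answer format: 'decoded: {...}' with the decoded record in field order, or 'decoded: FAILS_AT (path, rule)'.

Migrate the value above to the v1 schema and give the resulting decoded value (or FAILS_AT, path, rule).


decoded: FAILS_AT (quantity, R3)

in Session below, arrows point writer -> reader
decoding the Session value with the v1 reader:
  severity := "FAX"
  price := 40.0 (int32 -> float64)
  factor := null (missing; optional => null)
  read fails at quantity under R3
  => FAILS_AT (quantity, R3)
the rest of the Session diff is inert for this question:
  field severity in record Session: tag 4 changed to 31 -> inert under this dialect — no rule fires on Session and the result does not move
  field price in record Session: type float64 changed to int32 -> changes Session's schema-level verdicts only — the decode of this value is the same
  removed field factor from record Session -> changes Session's schema-level verdicts only — the decode of this value is the same
  added field weight to record Session: required float32, tag 28 (in v2 it sits last) -> changes Session's schema-level verdicts only — the decode of this value is the same
  added field signature to record Session: optional bytes, tag 21 (in v2 it sits last) -> changes Session's schema-level verdicts only — the decode of this value is the same


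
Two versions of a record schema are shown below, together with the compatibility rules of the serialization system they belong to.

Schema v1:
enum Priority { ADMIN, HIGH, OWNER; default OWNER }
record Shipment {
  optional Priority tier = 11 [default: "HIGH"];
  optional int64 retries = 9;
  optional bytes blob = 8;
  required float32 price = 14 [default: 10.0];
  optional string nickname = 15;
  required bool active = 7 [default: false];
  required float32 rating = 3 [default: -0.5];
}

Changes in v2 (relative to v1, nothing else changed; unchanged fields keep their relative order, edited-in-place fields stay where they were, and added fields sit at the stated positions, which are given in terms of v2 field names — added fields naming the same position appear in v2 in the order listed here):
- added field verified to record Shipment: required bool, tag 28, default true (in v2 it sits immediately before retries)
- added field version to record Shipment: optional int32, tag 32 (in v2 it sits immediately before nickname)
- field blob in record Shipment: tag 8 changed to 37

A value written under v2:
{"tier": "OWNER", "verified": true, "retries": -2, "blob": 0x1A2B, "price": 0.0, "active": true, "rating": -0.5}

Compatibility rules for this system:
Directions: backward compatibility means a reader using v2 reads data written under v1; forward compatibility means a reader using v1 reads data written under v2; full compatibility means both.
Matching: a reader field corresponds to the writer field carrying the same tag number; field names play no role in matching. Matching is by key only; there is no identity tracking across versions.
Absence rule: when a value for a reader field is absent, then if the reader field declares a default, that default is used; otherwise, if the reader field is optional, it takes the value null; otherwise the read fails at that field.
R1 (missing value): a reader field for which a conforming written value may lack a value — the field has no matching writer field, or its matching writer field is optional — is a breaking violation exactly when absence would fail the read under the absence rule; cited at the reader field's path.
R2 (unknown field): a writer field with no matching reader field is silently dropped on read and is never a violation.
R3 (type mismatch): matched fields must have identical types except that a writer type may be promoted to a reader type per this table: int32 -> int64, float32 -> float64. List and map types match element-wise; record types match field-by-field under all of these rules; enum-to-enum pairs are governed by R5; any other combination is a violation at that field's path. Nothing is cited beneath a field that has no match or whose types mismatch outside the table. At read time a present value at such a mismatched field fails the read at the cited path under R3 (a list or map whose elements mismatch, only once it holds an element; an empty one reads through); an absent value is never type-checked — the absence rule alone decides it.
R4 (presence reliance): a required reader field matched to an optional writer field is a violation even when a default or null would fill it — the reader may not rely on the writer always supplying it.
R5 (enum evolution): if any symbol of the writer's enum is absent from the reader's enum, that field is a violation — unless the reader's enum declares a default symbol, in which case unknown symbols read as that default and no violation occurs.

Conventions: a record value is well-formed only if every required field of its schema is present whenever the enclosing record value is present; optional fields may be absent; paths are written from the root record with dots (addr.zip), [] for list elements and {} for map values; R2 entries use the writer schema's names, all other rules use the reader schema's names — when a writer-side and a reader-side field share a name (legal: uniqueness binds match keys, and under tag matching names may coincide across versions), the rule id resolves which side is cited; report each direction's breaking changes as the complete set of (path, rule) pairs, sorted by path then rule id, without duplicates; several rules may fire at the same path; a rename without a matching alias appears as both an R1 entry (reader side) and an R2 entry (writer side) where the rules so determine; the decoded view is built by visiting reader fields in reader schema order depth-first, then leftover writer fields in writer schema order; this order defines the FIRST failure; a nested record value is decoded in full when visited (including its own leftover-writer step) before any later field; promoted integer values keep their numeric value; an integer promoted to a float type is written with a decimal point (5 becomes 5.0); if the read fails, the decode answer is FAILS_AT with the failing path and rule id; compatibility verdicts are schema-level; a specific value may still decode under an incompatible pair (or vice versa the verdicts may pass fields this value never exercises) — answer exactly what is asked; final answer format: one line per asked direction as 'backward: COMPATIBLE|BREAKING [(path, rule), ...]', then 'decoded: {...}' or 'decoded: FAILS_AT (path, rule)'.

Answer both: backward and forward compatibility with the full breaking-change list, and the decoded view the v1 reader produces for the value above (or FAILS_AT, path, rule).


backward: COMPATIBLE []; forward: COMPATIBLE []; decoded: {"tier": "OWNER", "retries": -2, "blob": null, "price": 0.0, "nickname": null, "active": true, "rating": -0.5}

the writer's type comes first in each Shipment pair
backward on Shipment — v2 reading data written by v1:
  tier: Priority -> Priority, writer optional; from tier
  no writer field matches reader verified
  retries: int64 -> int64, writer optional; from retries
  no writer field matches reader blob
  price: float32 -> float32, writer required; from price
  no writer field matches reader version
  nickname: string -> string, writer optional; from nickname
  active: bool -> bool, writer required; from active
  rating: float32 -> float32, writer required; from rating
  blob (writer side), unknown to reader
  => no violations; backward on Shipment: COMPATIBLE
forward on Shipment — v1 reading data written by v2:
  tier: Priority -> Priority, writer optional; from tier
  retries: int64 -> int64, writer optional; from retries
  no writer field matches reader blob
  price: float32 -> float32, writer required; from price
  nickname: string -> string, writer optional; from nickname
  active: bool -> bool, writer required; from active
  rating: float32 -> float32, writer required; from rating
  verified (writer side), unknown to reader
  blob (writer side), unknown to reader
  version (writer side), unknown to reader
  => no violations; forward on Shipment: COMPATIBLE
decode (reader v1):
  tier := "OWNER"
  retries := -2
  blob := null (not supplied -> null)
  price := 0.0
  nickname := null (not supplied -> null)
  active := true
  rating := -0.5
  writer verified: unmatched, discarded
  writer blob: unmatched, discarded
  => decoded: {"tier": "OWNER", "retries": -2, "blob": null, "price": 0.0, "nickname": null, "active": true, "rating": -0.5}


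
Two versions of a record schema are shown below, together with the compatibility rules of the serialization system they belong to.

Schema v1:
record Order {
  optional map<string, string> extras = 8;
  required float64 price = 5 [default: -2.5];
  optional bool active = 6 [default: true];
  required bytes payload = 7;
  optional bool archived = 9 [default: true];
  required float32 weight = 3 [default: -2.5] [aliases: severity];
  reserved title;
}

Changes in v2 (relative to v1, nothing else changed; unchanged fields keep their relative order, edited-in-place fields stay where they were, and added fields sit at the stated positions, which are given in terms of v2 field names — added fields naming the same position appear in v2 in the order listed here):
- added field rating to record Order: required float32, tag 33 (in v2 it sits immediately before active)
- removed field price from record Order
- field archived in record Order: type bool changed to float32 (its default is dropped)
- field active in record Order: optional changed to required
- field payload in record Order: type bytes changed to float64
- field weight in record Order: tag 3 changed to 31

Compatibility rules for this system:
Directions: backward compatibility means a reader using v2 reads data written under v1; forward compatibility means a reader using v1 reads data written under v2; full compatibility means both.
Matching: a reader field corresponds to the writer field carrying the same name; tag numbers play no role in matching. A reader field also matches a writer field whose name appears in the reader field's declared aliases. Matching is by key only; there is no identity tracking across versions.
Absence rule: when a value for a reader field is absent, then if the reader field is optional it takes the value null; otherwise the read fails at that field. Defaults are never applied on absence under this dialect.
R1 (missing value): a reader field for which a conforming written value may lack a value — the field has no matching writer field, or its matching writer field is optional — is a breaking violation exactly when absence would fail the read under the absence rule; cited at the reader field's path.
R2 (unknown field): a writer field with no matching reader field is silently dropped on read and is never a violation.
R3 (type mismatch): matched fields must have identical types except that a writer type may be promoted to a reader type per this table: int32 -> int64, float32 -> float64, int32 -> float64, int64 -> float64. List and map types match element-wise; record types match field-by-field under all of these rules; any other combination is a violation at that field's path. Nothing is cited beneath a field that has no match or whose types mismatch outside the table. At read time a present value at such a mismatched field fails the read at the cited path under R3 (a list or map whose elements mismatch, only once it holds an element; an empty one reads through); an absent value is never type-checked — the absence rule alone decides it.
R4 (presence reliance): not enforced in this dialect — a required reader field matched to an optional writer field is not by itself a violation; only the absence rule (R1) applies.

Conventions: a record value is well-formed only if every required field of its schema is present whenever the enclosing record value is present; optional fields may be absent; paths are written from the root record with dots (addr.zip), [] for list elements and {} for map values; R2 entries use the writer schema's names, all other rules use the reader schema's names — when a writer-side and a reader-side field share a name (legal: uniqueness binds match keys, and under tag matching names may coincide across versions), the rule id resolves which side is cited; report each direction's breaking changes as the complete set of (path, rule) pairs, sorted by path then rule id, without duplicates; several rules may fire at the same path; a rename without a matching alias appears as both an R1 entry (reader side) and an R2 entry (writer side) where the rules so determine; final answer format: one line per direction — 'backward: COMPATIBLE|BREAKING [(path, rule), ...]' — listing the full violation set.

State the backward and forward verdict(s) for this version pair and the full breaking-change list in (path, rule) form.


backward: BREAKING [(active, R1), (archived, R3), (payload, R3), (rating, R1)]; forward: BREAKING [(archived, R3), (payload, R3), (price, R1)]

the writer's type comes first in each Order pair
checking backward for Order: reader v2 against writer v1:
  extras: paired with writer extras (map<string, string> -> map<string, string>; writer optional)
  rating has no writer counterpart
  active: paired with writer active (bool -> bool; writer optional)
  payload: paired with writer payload (bytes -> float64; writer required)
  archived: paired with writer archived (bool -> float32; writer optional)
  weight: paired with writer weight (float32 -> float32; writer required)
  leftover writer field: price
  rule R1 violated at active
  rule R3 violated at archived
  rule R3 violated at payload
  rule R1 violated at rating
  backward on Order therefore BREAKING (4)
checking forward for Order: reader v1 against writer v2:
  extras: paired with writer extras (map<string, string> -> map<string, string>; writer optional)
  price has no writer counterpart
  active: paired with writer active (bool -> bool; writer required)
  payload: paired with writer payload (float64 -> bytes; writer required)
  archived: paired with writer archived (float32 -> bool; writer optional)
  weight: paired with writer weight (float32 -> float32; writer required)
  leftover writer field: rating
  rule R3 violated at archived
  rule R3 violated at payload
  rule R1 violated at price
  forward on Order therefore BREAKING (3)


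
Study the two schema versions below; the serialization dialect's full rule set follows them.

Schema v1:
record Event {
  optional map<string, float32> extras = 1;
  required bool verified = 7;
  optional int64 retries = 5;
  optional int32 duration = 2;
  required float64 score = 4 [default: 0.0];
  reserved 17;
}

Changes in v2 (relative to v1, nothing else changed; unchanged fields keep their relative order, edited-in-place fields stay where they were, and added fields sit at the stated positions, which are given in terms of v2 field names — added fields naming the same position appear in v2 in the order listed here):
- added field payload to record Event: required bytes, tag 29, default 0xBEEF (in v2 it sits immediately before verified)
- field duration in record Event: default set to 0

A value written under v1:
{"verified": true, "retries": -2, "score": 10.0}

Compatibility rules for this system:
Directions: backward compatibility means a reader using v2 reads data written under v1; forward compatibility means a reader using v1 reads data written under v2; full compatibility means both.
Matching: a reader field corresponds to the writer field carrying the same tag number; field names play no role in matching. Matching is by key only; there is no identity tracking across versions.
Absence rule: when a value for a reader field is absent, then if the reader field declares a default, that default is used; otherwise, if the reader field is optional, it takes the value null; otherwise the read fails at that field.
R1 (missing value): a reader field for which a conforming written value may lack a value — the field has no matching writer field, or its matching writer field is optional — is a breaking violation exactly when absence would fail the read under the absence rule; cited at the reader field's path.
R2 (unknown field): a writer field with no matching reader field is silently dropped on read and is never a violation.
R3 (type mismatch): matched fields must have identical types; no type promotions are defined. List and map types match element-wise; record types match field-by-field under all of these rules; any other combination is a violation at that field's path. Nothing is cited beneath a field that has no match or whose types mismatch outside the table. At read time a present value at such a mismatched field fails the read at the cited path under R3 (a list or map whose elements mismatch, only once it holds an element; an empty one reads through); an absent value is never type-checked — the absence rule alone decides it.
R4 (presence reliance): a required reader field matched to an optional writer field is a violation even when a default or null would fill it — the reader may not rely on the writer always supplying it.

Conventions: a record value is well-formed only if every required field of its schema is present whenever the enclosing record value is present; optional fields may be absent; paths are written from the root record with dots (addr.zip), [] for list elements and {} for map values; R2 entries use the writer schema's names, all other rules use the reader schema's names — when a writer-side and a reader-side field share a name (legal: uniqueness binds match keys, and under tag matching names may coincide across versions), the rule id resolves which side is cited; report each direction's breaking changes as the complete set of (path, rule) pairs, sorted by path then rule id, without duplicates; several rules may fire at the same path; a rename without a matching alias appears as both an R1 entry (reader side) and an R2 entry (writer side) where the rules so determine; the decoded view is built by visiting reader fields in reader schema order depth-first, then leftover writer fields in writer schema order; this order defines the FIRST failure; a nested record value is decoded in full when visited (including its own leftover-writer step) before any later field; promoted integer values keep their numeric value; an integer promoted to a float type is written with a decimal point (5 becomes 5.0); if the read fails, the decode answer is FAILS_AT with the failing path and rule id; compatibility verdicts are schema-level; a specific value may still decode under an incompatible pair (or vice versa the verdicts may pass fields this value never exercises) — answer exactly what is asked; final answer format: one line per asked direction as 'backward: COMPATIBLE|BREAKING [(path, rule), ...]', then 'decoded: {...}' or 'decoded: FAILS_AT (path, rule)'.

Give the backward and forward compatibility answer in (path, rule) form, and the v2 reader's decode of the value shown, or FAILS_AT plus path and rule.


in Event below, arrows point writer -> reader
backward analysis of Event with v2 as reader and v1 as writer:
  extras <- extras (map<string, float32> -> map<string, float32>, writer optional)
  payload: no writer match
  verified <- verified (bool -> bool, writer required)
  retries <- retries (int64 -> int64, writer optional)
  duration <- duration (int32 -> int32, writer optional)
  score <- score (float64 -> float64, writer required)
  => backward verdict for Event: COMPATIBLE, no violations
forward analysis of Event with v1 as reader and v2 as writer:
  extras <- extras (map<string, float32> -> map<string, float32>, writer optional)
  verified <- verified (bool -> bool, writer required)
  retries <- retries (int64 -> int64, writer optional)
  duration <- duration (int32 -> int32, writer optional)
  score <- score (float64 -> float64, writer required)
  writer field payload has no reader counterpart
  => forward verdict for Event: COMPATIBLE, no violations
decoding the Event value with the v2 reader:
  extras := null (absent, optional -> null)
  payload := 0xBEEF (absent -> default)
  verified := true
  retries := -2
  duration := 0 (absent -> default)
  score := 10.0
  => decoded: {"extras": null, "payload": 0xBEEF, "verified": true, "retries": -2, "duration": 0, "score": 10.0}

backward: COMPATIBLE []; forward: COMPATIBLE []; decoded: {"extras": null, "payload": 0xBEEF, "verified": true, "retries": -2, "duration": 0, "score": 10.0}


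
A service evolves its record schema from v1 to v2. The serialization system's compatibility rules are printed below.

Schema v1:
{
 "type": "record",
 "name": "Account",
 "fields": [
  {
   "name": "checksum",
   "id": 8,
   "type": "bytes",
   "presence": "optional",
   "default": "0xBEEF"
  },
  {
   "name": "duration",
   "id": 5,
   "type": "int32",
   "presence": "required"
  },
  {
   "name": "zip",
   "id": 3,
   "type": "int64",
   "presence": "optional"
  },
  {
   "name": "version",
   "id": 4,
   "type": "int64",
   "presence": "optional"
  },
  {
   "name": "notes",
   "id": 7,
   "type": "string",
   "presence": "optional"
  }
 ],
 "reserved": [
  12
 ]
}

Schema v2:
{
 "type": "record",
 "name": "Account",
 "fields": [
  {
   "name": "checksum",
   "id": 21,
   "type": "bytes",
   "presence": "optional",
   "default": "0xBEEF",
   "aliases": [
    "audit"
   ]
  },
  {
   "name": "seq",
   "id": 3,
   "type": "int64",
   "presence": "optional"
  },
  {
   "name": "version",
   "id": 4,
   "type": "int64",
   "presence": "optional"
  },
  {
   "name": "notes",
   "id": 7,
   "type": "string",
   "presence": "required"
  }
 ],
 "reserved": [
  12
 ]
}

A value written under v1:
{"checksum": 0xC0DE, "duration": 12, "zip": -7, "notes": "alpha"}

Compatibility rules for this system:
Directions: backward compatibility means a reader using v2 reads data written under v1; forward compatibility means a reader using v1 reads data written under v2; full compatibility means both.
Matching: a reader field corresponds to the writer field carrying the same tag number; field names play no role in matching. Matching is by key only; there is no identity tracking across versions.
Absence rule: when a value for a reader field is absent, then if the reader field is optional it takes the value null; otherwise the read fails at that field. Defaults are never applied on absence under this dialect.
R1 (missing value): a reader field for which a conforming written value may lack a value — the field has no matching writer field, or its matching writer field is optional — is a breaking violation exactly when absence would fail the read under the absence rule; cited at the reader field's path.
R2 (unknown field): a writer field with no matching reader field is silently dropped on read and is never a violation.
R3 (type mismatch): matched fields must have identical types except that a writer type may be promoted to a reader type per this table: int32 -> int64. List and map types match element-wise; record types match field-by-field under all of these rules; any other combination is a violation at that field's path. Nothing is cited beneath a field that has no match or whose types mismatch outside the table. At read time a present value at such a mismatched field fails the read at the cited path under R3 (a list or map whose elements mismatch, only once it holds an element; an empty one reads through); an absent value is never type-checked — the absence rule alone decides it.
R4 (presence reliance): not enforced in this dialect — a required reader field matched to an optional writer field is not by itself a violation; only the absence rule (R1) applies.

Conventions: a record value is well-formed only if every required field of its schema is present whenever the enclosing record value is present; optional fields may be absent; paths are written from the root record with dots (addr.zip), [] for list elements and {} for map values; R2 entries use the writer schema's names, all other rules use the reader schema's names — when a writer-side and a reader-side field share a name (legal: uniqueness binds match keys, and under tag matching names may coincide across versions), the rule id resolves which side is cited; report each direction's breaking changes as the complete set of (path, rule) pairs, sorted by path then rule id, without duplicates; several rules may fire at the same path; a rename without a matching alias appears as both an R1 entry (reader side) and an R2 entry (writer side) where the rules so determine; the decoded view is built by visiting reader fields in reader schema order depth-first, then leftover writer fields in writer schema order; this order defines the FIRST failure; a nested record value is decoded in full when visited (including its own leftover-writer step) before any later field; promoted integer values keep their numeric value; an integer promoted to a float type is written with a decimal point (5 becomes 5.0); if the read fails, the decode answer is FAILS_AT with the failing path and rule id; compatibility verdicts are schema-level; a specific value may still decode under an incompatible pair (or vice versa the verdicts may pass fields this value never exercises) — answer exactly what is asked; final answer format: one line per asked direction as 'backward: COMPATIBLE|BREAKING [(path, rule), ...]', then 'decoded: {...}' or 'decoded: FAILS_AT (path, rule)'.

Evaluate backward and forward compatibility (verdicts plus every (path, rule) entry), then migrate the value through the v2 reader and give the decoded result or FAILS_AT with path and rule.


in Account below, arrows point writer -> reader
backward for Account (reader v2, writer v1):
  no writer field matches reader checksum
  seq <- zip (int64 -> int64, writer optional)
  version <- version (int64 -> int64, writer optional)
  notes <- notes (string -> string, writer optional)
  checksum (writer side), unknown to reader
  duration (writer side), unknown to reader
  R1 fires at notes
  => backward: BREAKING (1)
forward for Account (reader v1, writer v2):
  no writer field matches reader checksum
  no writer field matches reader duration
  zip <- seq (int64 -> int64, writer optional)
  version <- version (int64 -> int64, writer optional)
  notes <- notes (string -> string, writer required)
  checksum (writer side), unknown to reader
  R1 fires at duration
  => forward: BREAKING (1)
migrating the Account value to v2:
  checksum := null (absent, optional -> null)
  seq := -7 (from writer zip)
  version := null (absent, optional -> null)
  notes := "alpha"
  writer checksum: unknown -> dropped
  writer duration: unknown -> dropped
  => decoded: {"checksum": null, "seq": -7, "version": null, "notes": "alpha"}

backward: BREAKING [(notes, R1)]; forward: BREAKING [(duration, R1)]; decoded: {"checksum": null, "seq": -7, "version": null, "notes": "alpha"}
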